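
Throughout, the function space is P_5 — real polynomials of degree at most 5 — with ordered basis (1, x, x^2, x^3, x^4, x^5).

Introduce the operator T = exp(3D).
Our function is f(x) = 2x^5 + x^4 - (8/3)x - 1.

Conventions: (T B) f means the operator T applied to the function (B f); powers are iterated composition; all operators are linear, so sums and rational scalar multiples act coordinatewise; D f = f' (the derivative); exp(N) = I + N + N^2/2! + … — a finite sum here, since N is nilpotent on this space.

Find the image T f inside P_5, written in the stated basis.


order-1 term: 30x^4 + 12x^3 - 8
order-2 term: 180x^3 + 54x^2
order-3 term: 540x^2 + 108x
order-4 term: 810x + 81
order-5 term: 486
the series for exp(3D) f terminates at order 5
exp(3D) f = 2x^5 + 31x^4 + 192x^3 + 594x^2 + (2746/3)x + 558

the result is g(x) = 2x^5 + 31x^4 + 192x^3 + 594x^2 + (2746/3)x + 558


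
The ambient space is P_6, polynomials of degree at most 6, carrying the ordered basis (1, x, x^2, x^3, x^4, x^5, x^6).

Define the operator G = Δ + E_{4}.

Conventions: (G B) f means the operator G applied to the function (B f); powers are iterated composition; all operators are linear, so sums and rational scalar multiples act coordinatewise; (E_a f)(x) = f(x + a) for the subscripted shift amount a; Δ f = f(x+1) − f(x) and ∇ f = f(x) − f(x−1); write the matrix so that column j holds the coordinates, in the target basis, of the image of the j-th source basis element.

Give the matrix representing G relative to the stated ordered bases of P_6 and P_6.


image of 1: 1
image of x: x + 5
image of x^2: x^2 + 10x + 17
image of x^3: x^3 + 15x^2 + 51x + 65
image of x^4: x^4 + 20x^3 + 102x^2 + 260x + 257
image of x^5: x^5 + 25x^4 + 170x^3 + 650x^2 + 1285x + 1025
image of x^6: x^6 + 30x^5 + 255x^4 + 1300x^3 + 3855x^2 + 6150x + 4097
each image's coordinates form column j of the matrix

the matrix is [[1, 5, 17, 65, 257, 1025, 4097]; [0, 1, 10, 51, 260, 1285, 6150]; [0, 0, 1, 15, 102, 650, 3855]; [0, 0, 0, 1, 20, 170, 1300]; [0, 0, 0, 0, 1, 25, 255]; [0, 0, 0, 0, 0, 1, 30]; [0, 0, 0, 0, 0, 0, 1]] (rows listed top to bottom)


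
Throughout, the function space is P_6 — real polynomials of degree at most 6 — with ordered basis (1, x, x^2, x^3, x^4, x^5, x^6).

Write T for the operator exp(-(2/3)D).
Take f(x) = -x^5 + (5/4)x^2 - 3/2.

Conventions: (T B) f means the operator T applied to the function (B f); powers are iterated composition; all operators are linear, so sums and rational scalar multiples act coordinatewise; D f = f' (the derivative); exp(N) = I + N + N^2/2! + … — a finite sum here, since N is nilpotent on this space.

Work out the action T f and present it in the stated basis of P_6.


g(x) = -x^5 + (10/3)x^4 - (40/9)x^3 + (455/108)x^2 - (215/81)x - 395/486

order-1 term: (10/3)x^4 - (5/3)x
order-2 term: -(40/9)x^3 + 5/9
order-3 term: (80/27)x^2
order-4 term: -(80/81)x
order-5 term: 32/243
the series for exp(-(2/3)D) f terminates at order 5
exp(-(2/3)D) f = -x^5 + (10/3)x^4 - (40/9)x^3 + (455/108)x^2 - (215/81)x - 395/486


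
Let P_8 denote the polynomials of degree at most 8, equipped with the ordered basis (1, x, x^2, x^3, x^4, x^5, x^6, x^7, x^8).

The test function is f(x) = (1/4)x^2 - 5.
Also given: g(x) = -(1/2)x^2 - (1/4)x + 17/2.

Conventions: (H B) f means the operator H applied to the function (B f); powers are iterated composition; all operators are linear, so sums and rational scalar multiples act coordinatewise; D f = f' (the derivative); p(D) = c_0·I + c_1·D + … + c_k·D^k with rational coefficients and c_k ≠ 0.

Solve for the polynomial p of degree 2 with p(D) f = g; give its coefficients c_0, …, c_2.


c_0 = -2, c_1 = -1/2, c_2 = -3

D^0 f = (1/4)x^2 - 5
D^1 f = (1/2)x
D^2 f = 1/2
matching coefficients of g against c_0 f + c_1 Df + … from the top degree down determines the c_i
solution: c_0 = -2, c_1 = -1/2, c_2 = -3


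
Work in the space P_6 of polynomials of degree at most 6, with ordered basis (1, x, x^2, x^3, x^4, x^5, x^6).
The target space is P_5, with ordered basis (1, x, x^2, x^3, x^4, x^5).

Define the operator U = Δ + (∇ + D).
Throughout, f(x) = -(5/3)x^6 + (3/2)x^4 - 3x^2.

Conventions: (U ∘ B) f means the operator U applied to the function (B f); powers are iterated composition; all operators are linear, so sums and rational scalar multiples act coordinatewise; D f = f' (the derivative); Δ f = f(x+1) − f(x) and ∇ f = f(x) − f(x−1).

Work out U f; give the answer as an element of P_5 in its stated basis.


the result is g(x) = -30x^5 - (146/3)x^3 - 26x

Δ f = -10x^5 - 25x^4 - (82/3)x^3 - 16x^2 - 10x - 19/6
∇ f = -10x^5 + 25x^4 - (82/3)x^3 + 16x^2 - 10x + 19/6
D f = -10x^5 + 6x^3 - 6x
(∇ + D) f = -20x^5 + 25x^4 - (64/3)x^3 + 16x^2 - 16x + 19/6
(Δ + (∇ + D)) f = -30x^5 - (146/3)x^3 - 26x


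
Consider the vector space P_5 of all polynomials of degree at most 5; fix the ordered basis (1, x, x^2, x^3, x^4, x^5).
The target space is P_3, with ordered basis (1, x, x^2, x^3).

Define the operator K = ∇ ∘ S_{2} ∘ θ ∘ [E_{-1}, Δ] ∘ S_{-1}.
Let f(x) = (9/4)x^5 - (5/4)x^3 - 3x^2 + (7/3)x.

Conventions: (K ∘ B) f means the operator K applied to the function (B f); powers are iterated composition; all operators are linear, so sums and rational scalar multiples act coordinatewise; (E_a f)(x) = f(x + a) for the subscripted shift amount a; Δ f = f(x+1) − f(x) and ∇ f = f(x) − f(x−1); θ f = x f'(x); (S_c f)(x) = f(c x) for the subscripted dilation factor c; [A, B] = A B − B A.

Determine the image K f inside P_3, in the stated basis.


the result is g(x) = 0

S_{-1} f = -(9/4)x^5 + (5/4)x^3 - 3x^2 - (7/3)x
Δ S_{-1} f = -(45/4)x^4 - (45/2)x^3 - (75/4)x^2 - (27/2)x - 19/3
E_{-1} Δ S_{-1} f = -(45/4)x^4 + (45/2)x^3 - (75/4)x^2 + (3/2)x - 1/3
E_{-1} S_{-1} f = -(9/4)x^5 + (45/4)x^4 - (85/4)x^3 + (63/4)x^2 - (23/6)x + 1/3
Δ E_{-1} S_{-1} f = -(45/4)x^4 + (45/2)x^3 - (75/4)x^2 + (3/2)x - 1/3
[E_{-1}, Δ] S_{-1} f = 0
θ [E_{-1}, Δ] S_{-1} f = 0
S_{2} θ [E_{-1}, Δ] S_{-1} f = 0
∇ S_{2} θ [E_{-1}, Δ] S_{-1} f = 0


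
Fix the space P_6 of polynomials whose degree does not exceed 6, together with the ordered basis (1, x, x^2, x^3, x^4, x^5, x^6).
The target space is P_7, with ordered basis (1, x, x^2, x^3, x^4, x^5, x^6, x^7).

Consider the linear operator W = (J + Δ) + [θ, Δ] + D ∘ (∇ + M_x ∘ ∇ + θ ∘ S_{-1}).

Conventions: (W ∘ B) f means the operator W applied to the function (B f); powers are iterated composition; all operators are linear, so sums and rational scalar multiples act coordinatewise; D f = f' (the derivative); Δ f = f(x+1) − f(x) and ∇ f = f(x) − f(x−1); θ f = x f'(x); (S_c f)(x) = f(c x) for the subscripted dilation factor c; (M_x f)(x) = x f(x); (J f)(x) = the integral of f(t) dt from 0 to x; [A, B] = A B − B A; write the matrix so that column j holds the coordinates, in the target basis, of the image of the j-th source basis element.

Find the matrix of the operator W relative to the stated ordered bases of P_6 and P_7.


the matrix is [[0, 0, 0, -4, 0, -8, 0]; [1, 0, 8, -3, -12, -5, -42]; [0, 1/2, 0, 0, -12, -20, -30]; [0, 0, 1/3, 0, 32, -30, -20]; [0, 0, 0, 1/4, 0, 0, -60]; [0, 0, 0, 0, 1/5, 0, 72]; [0, 0, 0, 0, 0, 1/6, 0]; [0, 0, 0, 0, 0, 0, 1/7]] (rows listed top to bottom)

image of 1: x
image of x: (1/2)x^2
image of x^2: (1/3)x^3 + 8x
image of x^3: (1/4)x^4 - 3x - 4
image of x^4: (1/5)x^5 + 32x^3 - 12x^2 - 12x
image of x^5: (1/6)x^6 - 30x^3 - 20x^2 - 5x - 8
image of x^6: (1/7)x^7 + 72x^5 - 60x^4 - 20x^3 - 30x^2 - 42x
each image's coordinates form column j of the matrix


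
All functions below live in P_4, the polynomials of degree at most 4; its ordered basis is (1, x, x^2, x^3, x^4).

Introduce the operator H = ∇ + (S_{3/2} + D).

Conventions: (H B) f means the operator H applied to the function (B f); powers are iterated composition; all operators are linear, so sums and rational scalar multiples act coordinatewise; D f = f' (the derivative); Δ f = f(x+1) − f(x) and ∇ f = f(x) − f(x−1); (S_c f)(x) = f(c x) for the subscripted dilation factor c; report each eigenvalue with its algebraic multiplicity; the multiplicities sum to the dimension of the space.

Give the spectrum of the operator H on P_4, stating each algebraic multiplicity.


λ = 1 (multiplicity 1), λ = 3/2 (multiplicity 1), λ = 9/4 (multiplicity 1), λ = 27/8 (multiplicity 1), λ = 81/16 (multiplicity 1)

image of 1: 1
image of x: (3/2)x + 2
image of x^2: (9/4)x^2 + 4x - 1
image of x^3: (27/8)x^3 + 6x^2 - 3x + 1
image of x^4: (81/16)x^4 + 8x^3 - 6x^2 + 4x - 1
the matrix is upper triangular; its diagonal is (1, 3/2, 9/4, 27/8, 81/16)
for a triangular matrix the eigenvalues are the diagonal entries, with algebraic multiplicity their repetition count


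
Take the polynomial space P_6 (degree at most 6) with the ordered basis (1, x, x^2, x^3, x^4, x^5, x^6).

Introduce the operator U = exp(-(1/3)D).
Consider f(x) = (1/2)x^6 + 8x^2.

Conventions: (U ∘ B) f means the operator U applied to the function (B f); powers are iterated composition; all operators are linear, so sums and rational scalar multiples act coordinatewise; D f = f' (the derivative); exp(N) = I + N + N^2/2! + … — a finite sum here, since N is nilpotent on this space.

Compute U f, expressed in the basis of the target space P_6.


order-1 term: -x^5 - (16/3)x
order-2 term: (5/6)x^4 + 8/9
order-3 term: -(10/27)x^3
order-4 term: (5/54)x^2
order-5 term: -(1/81)x
order-6 term: 1/1458
the series for exp(-(1/3)D) f terminates at order 6
exp(-(1/3)D) f = (1/2)x^6 - x^5 + (5/6)x^4 - (10/27)x^3 + (437/54)x^2 - (433/81)x + 1297/1458

g(x) = (1/2)x^6 - x^5 + (5/6)x^4 - (10/27)x^3 + (437/54)x^2 - (433/81)x + 1297/1458


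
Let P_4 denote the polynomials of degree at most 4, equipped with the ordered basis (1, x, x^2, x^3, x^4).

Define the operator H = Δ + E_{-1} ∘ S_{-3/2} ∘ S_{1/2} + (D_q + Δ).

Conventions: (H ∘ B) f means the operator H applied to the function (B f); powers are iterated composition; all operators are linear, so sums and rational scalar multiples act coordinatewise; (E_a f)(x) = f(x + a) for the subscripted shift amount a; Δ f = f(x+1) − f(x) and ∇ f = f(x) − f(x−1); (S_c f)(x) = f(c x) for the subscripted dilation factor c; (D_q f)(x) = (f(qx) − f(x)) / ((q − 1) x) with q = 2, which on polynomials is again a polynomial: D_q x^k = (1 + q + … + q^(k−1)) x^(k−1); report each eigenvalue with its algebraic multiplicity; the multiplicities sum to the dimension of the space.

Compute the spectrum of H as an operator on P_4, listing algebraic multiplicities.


image of 1: 1
image of x: -(3/4)x + 15/4
image of x^2: (9/16)x^2 + (47/8)x + 41/16
image of x^3: -(27/64)x^3 + (913/64)x^2 + (303/64)x + 155/64
image of x^4: (81/256)x^4 + (1391/64)x^3 + (1779/128)x^2 + (431/64)x + 593/256
the matrix is upper triangular; its diagonal is (1, -3/4, 9/16, -27/64, 81/256)
for a triangular matrix the eigenvalues are the diagonal entries, with algebraic multiplicity their repetition count

λ = -3/4 (multiplicity 1), λ = -27/64 (multiplicity 1), λ = 81/256 (multiplicity 1), λ = 9/16 (multiplicity 1), λ = 1 (multiplicity 1)


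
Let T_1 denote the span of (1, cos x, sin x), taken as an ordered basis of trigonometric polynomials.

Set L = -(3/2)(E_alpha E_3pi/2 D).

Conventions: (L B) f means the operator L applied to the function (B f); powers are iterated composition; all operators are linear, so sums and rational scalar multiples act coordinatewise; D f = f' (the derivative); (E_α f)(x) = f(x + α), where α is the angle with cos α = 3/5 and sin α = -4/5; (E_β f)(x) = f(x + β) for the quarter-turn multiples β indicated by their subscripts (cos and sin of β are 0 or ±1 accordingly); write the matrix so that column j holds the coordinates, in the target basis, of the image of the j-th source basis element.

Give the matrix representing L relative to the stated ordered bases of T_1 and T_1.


the matrix is [[0, 0, 0]; [0, -9/10, 6/5]; [0, -6/5, -9/10]] (rows listed top to bottom)

image of 1: 0
image of cos x: -(9/10)cos x - (6/5)sin x
image of sin x: (6/5)cos x - (9/10)sin x
each image's coordinates form column j of the matrix


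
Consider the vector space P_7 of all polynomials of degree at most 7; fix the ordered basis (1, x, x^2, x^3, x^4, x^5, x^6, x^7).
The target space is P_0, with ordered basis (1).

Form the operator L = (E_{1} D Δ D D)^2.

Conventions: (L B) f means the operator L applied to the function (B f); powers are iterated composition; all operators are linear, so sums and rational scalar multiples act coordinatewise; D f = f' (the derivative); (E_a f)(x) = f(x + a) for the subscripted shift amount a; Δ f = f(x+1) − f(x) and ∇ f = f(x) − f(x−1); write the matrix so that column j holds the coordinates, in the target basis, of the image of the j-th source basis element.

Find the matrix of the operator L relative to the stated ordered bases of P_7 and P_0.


image of 1: 0
image of x: 0
image of x^2: 0
image of x^3: 0
image of x^4: 0
image of x^5: 0
image of x^6: 0
image of x^7: 0
each image's coordinates form column j of the matrix

the matrix is [[0, 0, 0, 0, 0, 0, 0, 0]] (rows listed top to bottom)


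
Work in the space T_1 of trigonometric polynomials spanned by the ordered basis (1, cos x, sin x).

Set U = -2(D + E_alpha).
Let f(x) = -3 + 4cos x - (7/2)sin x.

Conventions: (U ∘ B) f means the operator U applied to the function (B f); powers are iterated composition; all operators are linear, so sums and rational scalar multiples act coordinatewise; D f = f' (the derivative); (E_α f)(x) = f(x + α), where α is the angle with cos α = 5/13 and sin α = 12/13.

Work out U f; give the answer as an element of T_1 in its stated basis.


the result is g(x) = 6 + (135/13)cos x + (235/13)sin x

D f = -(7/2)cos x - 4sin x
E_alpha f = -3 - (22/13)cos x - (131/26)sin x
(D + E_alpha) f = -3 - (135/26)cos x - (235/26)sin x
(-2(D + E_alpha)) f = 6 + (135/13)cos x + (235/13)sin x


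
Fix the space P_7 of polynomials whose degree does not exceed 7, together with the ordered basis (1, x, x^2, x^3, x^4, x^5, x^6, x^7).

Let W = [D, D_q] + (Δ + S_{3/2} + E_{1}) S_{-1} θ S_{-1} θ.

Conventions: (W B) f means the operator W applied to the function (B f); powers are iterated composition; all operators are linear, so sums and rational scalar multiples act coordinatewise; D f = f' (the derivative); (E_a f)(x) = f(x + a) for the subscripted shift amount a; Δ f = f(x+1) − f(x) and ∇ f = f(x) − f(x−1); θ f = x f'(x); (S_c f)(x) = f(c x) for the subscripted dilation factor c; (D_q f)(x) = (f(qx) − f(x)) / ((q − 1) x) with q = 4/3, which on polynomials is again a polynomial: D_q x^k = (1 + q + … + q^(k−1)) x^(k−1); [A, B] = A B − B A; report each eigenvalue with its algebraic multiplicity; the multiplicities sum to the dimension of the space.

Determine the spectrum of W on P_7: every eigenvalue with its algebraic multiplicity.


image of 1: 0
image of x: (5/2)x + 2
image of x^2: 13x^2 + 16x + 25/3
image of x^3: (315/8)x^3 + 54x^2 + (497/9)x + 18
image of x^4: 97x^4 + 128x^3 + 195x^2 + 128x + 32
image of x^5: (6875/32)x^5 + 250x^4 + (40999/81)x^3 + 500x^2 + 250x + 50
image of x^6: (7137/16)x^6 + 432x^5 + (265217/243)x^4 + 1440x^3 + 1080x^2 + 432x + 72
image of x^7: (113435/128)x^7 + 686x^6 + (504919/243)x^5 + 3430x^4 + 3430x^3 + 2058x^2 + 686x + 98
the matrix is upper triangular; its diagonal is (0, 5/2, 13, 315/8, 97, 6875/32, 7137/16, 113435/128)
for a triangular matrix the eigenvalues are the diagonal entries, with algebraic multiplicity their repetition count

λ = 0 (multiplicity 1), λ = 5/2 (multiplicity 1), λ = 13 (multiplicity 1), λ = 315/8 (multiplicity 1), λ = 97 (multiplicity 1), λ = 6875/32 (multiplicity 1), λ = 7137/16 (multiplicity 1), λ = 113435/128 (multiplicity 1)


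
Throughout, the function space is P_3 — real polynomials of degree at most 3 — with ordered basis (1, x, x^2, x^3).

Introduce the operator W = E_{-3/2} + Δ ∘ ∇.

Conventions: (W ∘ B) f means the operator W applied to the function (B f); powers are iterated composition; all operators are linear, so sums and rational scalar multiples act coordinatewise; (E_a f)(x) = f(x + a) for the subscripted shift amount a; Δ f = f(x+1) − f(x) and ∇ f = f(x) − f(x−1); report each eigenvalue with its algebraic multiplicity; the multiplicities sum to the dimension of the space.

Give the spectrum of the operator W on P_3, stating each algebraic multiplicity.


λ = 1 (multiplicity 4)

image of 1: 1
image of x: x - 3/2
image of x^2: x^2 - 3x + 17/4
image of x^3: x^3 - (9/2)x^2 + (51/4)x - 27/8
the matrix is upper triangular; its diagonal is (1, 1, 1, 1)
for a triangular matrix the eigenvalues are the diagonal entries, with algebraic multiplicity their repetition count


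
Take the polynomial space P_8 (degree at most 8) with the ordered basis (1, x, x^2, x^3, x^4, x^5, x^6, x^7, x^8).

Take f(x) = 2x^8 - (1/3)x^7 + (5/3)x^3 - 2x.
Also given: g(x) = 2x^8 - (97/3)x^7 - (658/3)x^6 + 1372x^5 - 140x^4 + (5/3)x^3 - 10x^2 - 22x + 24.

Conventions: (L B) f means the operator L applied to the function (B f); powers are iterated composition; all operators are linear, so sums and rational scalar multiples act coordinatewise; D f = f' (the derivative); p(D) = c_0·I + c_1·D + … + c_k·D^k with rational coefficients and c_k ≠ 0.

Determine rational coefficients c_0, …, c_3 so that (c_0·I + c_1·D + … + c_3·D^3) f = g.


D^0 f = 2x^8 - (1/3)x^7 + (5/3)x^3 - 2x
D^1 f = 16x^7 - (7/3)x^6 + 5x^2 - 2
D^2 f = 112x^6 - 14x^5 + 10x
D^3 f = 672x^5 - 70x^4 + 10
matching coefficients of g against c_0 f + c_1 Df + … from the top degree down determines the c_i
solution: c_0 = 1, c_1 = -2, c_2 = -2, c_3 = 2

p(D) = I − 2·D − 2·D^2 + 2·D^3, i.e. c_0 = 1, c_1 = -2, c_2 = -2, c_3 = 2


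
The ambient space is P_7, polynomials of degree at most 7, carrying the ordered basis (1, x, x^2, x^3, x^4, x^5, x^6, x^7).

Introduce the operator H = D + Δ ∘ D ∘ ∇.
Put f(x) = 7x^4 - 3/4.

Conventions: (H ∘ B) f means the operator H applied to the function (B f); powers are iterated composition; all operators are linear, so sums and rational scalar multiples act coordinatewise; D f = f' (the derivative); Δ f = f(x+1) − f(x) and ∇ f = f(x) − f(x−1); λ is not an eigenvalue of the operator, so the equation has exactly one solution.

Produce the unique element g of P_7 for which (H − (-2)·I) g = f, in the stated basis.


the image equals g(x) = (7/2)x^4 - 7x^3 + (21/2)x^2 - (105/2)x + 375/8

write g with unknown coordinates in the stated basis and equate coefficients in (H − (-2)·I) g = f
solving from the highest basis element down gives g = (7/2)x^4 - 7x^3 + (21/2)x^2 - (105/2)x + 375/8
check: H g = 14x^3 - 21x^2 + 105x - 189/2
so H g − (-2)·g = 7x^4 - 3/4 = f ✓


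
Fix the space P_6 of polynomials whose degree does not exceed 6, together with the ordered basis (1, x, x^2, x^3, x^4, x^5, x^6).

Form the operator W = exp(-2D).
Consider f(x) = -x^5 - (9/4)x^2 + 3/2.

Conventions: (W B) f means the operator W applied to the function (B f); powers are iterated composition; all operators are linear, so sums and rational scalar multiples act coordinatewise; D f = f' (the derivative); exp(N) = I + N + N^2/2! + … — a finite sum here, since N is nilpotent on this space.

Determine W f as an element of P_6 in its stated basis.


order-1 term: 10x^4 + 9x
order-2 term: -40x^3 - 9
order-3 term: 80x^2
order-4 term: -80x
order-5 term: 32
the series for exp(-2D) f terminates at order 5
exp(-2D) f = -x^5 + 10x^4 - 40x^3 + (311/4)x^2 - 71x + 49/2

g(x) = -x^5 + 10x^4 - 40x^3 + (311/4)x^2 - 71x + 49/2


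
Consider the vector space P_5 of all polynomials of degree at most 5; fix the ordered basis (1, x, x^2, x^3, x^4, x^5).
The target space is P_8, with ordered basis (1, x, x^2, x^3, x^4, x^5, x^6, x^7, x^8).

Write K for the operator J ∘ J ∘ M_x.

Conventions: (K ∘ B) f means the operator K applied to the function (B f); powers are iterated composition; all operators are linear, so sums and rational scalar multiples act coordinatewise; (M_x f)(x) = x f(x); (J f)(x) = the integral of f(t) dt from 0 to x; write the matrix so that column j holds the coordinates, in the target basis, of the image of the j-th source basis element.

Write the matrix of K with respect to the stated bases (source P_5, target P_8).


image of 1: (1/6)x^3
image of x: (1/12)x^4
image of x^2: (1/20)x^5
image of x^3: (1/30)x^6
image of x^4: (1/42)x^7
image of x^5: (1/56)x^8
each image's coordinates form column j of the matrix

the matrix is [[0, 0, 0, 0, 0, 0]; [0, 0, 0, 0, 0, 0]; [0, 0, 0, 0, 0, 0]; [1/6, 0, 0, 0, 0, 0]; [0, 1/12, 0, 0, 0, 0]; [0, 0, 1/20, 0, 0, 0]; [0, 0, 0, 1/30, 0, 0]; [0, 0, 0, 0, 1/42, 0]; [0, 0, 0, 0, 0, 1/56]] (rows listed top to bottom)


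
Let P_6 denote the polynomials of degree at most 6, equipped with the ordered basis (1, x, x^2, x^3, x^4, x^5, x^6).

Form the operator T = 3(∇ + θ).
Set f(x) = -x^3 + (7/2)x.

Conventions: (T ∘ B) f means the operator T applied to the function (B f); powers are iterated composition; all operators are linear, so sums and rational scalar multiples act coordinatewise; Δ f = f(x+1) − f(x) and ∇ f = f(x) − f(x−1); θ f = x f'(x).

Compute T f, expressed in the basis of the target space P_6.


g(x) = -9x^3 - 9x^2 + (39/2)x + 15/2

∇ f = -3x^2 + 3x + 5/2
θ f = -3x^3 + (7/2)x
(∇ + θ) f = -3x^3 - 3x^2 + (13/2)x + 5/2
(3(∇ + θ)) f = -9x^3 - 9x^2 + (39/2)x + 15/2


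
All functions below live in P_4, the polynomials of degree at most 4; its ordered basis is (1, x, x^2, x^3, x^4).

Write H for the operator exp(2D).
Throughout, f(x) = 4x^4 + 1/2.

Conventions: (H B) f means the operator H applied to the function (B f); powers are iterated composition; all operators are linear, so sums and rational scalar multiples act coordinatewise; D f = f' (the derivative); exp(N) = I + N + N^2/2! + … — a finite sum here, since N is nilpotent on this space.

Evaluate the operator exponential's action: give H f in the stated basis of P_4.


g(x) = 4x^4 + 32x^3 + 96x^2 + 128x + 129/2

order-1 term: 32x^3
order-2 term: 96x^2
order-3 term: 128x
order-4 term: 64
the series for exp(2D) f terminates at order 4
exp(2D) f = 4x^4 + 32x^3 + 96x^2 + 128x + 129/2


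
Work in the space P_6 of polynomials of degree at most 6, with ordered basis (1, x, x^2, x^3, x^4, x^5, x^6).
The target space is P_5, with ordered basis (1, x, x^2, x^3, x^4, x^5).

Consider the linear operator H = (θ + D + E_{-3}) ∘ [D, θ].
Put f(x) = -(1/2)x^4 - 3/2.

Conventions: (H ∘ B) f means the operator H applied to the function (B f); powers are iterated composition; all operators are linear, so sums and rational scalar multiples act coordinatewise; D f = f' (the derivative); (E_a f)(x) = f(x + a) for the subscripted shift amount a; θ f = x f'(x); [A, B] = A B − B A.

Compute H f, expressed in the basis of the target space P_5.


θ f = -2x^4
D θ f = -8x^3
D f = -2x^3
θ D f = -6x^3
[D, θ] f = -2x^3
θ [D, θ] f = -6x^3
D [D, θ] f = -6x^2
E_{-3} [D, θ] f = -2x^3 + 18x^2 - 54x + 54
(θ + D + E_{-3}) [D, θ] f = -8x^3 + 12x^2 - 54x + 54

g(x) = -8x^3 + 12x^2 - 54x + 54


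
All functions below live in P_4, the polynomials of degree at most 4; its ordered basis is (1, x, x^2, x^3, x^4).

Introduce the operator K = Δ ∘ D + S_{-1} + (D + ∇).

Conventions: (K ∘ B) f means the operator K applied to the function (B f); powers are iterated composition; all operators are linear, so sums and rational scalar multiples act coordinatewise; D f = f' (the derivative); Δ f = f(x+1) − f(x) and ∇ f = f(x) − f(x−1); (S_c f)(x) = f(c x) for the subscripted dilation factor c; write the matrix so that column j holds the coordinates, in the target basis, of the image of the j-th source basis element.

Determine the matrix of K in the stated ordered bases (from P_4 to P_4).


the matrix is [[1, 2, 1, 4, 3]; [0, -1, 4, 3, 16]; [0, 0, 1, 6, 6]; [0, 0, 0, -1, 8]; [0, 0, 0, 0, 1]] (rows listed top to bottom)

image of 1: 1
image of x: -x + 2
image of x^2: x^2 + 4x + 1
image of x^3: -x^3 + 6x^2 + 3x + 4
image of x^4: x^4 + 8x^3 + 6x^2 + 16x + 3
each image's coordinates form column j of the matrix


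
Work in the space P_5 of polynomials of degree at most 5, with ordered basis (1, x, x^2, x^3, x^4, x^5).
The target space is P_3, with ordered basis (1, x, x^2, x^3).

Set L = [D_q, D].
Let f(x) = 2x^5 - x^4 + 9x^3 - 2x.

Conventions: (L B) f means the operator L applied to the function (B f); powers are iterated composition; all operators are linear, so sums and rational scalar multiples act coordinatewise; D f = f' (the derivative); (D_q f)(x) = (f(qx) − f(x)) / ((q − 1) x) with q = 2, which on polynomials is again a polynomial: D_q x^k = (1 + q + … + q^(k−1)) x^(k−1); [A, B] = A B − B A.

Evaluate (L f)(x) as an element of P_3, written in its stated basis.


g(x) = -98x^3 + 17x^2 - 45x

D f = 10x^4 - 4x^3 + 27x^2 - 2
D_q D f = 150x^3 - 28x^2 + 81x
D_q f = 62x^4 - 15x^3 + 63x^2 - 2
D D_q f = 248x^3 - 45x^2 + 126x
[D_q, D] f = -98x^3 + 17x^2 - 45x


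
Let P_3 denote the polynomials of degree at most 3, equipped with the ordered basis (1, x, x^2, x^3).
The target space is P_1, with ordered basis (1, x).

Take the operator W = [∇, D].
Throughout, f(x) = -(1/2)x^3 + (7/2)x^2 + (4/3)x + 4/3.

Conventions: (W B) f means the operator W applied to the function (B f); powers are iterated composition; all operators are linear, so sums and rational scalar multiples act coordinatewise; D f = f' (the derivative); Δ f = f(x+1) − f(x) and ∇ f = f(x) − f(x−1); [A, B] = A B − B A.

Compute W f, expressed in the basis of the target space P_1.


D f = -(3/2)x^2 + 7x + 4/3
∇ D f = -3x + 17/2
∇ f = -(3/2)x^2 + (17/2)x - 8/3
D ∇ f = -3x + 17/2
[∇, D] f = 0

g(x) = 0


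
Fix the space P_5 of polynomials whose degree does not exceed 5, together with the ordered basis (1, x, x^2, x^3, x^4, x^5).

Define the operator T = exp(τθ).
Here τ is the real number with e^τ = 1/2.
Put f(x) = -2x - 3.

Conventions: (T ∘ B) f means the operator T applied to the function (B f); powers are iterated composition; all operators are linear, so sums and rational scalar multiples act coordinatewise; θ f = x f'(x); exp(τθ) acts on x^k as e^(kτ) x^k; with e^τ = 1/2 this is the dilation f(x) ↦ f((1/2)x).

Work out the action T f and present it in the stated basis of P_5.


exp(τθ) x^k = e^(kτ) x^k; with e^τ = 1/2 this sends x^k to (1/2)^k x^k
x ↦ 1/2 x
applying this coordinatewise to f: exp(τθ) f = -x - 3

the image equals g(x) = -x - 3


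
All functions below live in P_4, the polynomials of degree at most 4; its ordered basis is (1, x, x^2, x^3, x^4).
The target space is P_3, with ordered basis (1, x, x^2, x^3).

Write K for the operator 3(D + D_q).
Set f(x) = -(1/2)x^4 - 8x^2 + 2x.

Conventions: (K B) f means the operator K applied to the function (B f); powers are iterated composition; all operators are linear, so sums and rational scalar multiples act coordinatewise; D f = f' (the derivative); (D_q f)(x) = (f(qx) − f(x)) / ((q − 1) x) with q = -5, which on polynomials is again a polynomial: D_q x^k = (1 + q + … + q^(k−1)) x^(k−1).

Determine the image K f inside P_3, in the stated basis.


g(x) = 150x^3 + 48x + 12

D f = -2x^3 - 16x + 2
D_q f = 52x^3 + 32x + 2
(D + D_q) f = 50x^3 + 16x + 4
(3(D + D_q)) f = 150x^3 + 48x + 12


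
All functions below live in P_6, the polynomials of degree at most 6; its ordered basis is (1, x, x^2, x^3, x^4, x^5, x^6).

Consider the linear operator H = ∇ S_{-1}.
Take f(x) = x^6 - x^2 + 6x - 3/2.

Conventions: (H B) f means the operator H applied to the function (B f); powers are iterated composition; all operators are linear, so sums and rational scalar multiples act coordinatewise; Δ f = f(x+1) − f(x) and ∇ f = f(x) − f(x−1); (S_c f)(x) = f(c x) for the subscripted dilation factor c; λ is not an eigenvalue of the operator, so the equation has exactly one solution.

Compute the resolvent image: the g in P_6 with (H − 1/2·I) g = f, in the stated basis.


write g with unknown coordinates in the stated basis and equate coefficients in (H − 1/2·I) g = f
solving from the highest basis element down gives g = -2x^6 - 24x^5 + 300x^4 + 1840x^3 - 14098x^2 - 43228x + 110427
check: H g = -12x^5 + 150x^4 + 920x^3 - 7050x^2 - 21608x + 55212
so H g − 1/2·g = x^6 - x^2 + 6x - 3/2 = f ✓

the image equals g(x) = -2x^6 - 24x^5 + 300x^4 + 1840x^3 - 14098x^2 - 43228x + 110427


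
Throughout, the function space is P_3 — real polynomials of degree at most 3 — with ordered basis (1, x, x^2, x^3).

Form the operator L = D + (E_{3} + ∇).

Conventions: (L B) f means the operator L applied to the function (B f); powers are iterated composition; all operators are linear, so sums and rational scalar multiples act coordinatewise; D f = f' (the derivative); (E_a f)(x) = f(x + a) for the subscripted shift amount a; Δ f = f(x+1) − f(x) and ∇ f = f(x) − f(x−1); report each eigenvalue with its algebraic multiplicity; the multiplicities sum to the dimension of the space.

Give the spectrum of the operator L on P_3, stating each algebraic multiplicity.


image of 1: 1
image of x: x + 5
image of x^2: x^2 + 10x + 8
image of x^3: x^3 + 15x^2 + 24x + 28
the matrix is upper triangular; its diagonal is (1, 1, 1, 1)
for a triangular matrix the eigenvalues are the diagonal entries, with algebraic multiplicity their repetition count

λ = 1 (multiplicity 4)


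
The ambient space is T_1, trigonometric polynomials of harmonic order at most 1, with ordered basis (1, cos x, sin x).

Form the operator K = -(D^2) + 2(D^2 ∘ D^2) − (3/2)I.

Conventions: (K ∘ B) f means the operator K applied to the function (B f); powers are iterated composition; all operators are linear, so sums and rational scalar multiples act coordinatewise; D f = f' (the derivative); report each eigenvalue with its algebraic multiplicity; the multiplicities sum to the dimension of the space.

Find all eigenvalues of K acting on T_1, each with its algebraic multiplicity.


image of 1: -3/2
image of cos x: (3/2)cos x
image of sin x: (3/2)sin x
the matrix is diagonal; its diagonal is (-3/2, 3/2, 3/2)
for a triangular matrix the eigenvalues are the diagonal entries, with algebraic multiplicity their repetition count

λ = -3/2 (multiplicity 1), λ = 3/2 (multiplicity 2)


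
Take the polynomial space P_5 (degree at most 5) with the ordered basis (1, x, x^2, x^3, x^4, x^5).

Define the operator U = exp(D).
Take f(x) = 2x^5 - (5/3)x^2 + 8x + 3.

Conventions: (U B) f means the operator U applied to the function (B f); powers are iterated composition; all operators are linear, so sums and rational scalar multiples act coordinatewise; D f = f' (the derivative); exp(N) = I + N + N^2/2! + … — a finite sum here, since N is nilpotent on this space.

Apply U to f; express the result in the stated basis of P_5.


order-1 term: 10x^4 - (10/3)x + 8
order-2 term: 20x^3 - 5/3
order-3 term: 20x^2
order-4 term: 10x
order-5 term: 2
the series for exp(D) f terminates at order 5
exp(D) f = 2x^5 + 10x^4 + 20x^3 + (55/3)x^2 + (44/3)x + 34/3

g(x) = 2x^5 + 10x^4 + 20x^3 + (55/3)x^2 + (44/3)x + 34/3


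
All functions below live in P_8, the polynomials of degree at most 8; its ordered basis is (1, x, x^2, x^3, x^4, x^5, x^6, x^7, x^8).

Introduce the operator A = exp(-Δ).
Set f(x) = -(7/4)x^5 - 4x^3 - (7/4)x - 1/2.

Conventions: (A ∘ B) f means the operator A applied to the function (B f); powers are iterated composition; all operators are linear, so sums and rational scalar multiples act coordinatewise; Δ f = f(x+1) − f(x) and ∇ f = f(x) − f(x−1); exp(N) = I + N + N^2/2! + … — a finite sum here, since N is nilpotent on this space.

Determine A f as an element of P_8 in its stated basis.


the image equals g(x) = -(7/4)x^5 + (35/4)x^4 - 4x^3 - (11/2)x^2 - (21/2)x + 3/4

order-1 term: (35/4)x^4 + (35/2)x^3 + (59/2)x^2 + (83/4)x + 15/2
order-2 term: -(35/2)x^3 - (105/2)x^2 - (293/4)x - 153/4
order-3 term: (35/2)x^2 + (105/2)x + 191/4
order-4 term: -(35/4)x - 35/2
order-5 term: 7/4
the series for exp(-Δ) f terminates at order 5
exp(-Δ) f = -(7/4)x^5 + (35/4)x^4 - 4x^3 - (11/2)x^2 - (21/2)x + 3/4


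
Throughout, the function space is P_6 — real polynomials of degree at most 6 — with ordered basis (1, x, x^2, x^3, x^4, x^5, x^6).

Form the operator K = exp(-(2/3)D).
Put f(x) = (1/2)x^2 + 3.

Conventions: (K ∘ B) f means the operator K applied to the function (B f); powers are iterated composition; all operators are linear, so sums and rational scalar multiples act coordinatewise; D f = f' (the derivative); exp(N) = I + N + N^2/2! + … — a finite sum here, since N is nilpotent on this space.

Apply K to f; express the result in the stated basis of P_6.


g(x) = (1/2)x^2 - (2/3)x + 29/9

order-1 term: -(2/3)x
order-2 term: 2/9
the series for exp(-(2/3)D) f terminates at order 2
exp(-(2/3)D) f = (1/2)x^2 - (2/3)x + 29/9


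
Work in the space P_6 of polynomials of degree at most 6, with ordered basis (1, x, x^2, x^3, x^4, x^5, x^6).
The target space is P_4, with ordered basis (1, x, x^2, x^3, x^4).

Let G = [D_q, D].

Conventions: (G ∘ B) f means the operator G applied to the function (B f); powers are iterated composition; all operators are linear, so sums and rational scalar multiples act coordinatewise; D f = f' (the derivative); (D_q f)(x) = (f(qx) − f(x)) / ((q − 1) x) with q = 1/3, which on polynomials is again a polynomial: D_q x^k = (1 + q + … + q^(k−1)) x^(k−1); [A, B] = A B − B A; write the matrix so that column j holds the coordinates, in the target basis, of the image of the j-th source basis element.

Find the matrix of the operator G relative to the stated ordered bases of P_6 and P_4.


image of 1: 0
image of x: 0
image of x^2: 2/3
image of x^3: (10/9)x
image of x^4: (4/3)x^2
image of x^5: (116/81)x^3
image of x^6: (358/243)x^4
each image's coordinates form column j of the matrix

the matrix is [[0, 0, 2/3, 0, 0, 0, 0]; [0, 0, 0, 10/9, 0, 0, 0]; [0, 0, 0, 0, 4/3, 0, 0]; [0, 0, 0, 0, 0, 116/81, 0]; [0, 0, 0, 0, 0, 0, 358/243]] (rows listed top to bottom)


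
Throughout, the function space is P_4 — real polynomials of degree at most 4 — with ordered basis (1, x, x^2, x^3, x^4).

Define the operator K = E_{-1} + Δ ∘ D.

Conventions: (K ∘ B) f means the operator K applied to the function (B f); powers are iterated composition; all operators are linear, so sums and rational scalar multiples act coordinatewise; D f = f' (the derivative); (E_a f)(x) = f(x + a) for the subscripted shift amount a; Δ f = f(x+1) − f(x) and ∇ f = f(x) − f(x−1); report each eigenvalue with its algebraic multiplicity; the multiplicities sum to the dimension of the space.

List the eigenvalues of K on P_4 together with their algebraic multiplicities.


image of 1: 1
image of x: x - 1
image of x^2: x^2 - 2x + 3
image of x^3: x^3 - 3x^2 + 9x + 2
image of x^4: x^4 - 4x^3 + 18x^2 + 8x + 5
the matrix is upper triangular; its diagonal is (1, 1, 1, 1, 1)
for a triangular matrix the eigenvalues are the diagonal entries, with algebraic multiplicity their repetition count

λ = 1 (multiplicity 5)


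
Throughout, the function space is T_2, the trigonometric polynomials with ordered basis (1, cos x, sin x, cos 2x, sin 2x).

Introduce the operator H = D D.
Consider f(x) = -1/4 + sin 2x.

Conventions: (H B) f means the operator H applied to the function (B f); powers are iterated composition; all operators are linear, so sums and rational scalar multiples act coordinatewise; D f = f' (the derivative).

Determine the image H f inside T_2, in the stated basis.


g(x) = -4sin 2x

D f = 2cos 2x
D D f = -4sin 2x


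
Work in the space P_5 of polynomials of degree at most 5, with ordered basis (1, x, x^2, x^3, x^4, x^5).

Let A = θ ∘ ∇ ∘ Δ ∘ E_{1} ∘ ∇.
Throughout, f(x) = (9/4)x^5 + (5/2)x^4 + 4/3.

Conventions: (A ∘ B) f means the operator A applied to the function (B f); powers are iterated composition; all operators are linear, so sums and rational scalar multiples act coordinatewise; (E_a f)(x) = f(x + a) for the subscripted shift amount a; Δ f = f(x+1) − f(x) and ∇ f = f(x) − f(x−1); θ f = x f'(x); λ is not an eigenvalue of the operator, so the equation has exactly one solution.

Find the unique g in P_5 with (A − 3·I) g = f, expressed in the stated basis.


write g with unknown coordinates in the stated basis and equate coefficients in (A − 3·I) g = f
solving from the highest basis element down gives g = -(3/4)x^5 - (5/6)x^4 - 30x^2 - (65/3)x - 4/9
check: A g = -90x^2 - 65x
so A g − 3·g = (9/4)x^5 + (5/2)x^4 + 4/3 = f ✓

the result is g(x) = -(3/4)x^5 - (5/6)x^4 - 30x^2 - (65/3)x - 4/9


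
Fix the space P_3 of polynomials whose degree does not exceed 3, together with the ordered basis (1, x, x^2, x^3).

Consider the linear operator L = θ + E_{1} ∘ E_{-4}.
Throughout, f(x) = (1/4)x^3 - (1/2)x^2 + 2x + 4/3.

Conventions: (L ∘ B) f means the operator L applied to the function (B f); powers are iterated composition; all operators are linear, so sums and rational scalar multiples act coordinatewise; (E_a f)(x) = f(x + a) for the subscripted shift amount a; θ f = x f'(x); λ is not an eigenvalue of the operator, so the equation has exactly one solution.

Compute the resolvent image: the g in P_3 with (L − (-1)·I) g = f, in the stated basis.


write g with unknown coordinates in the stated basis and equate coefficients in (L − (-1)·I) g = f
solving from the highest basis element down gives g = (1/20)x^3 - (1/80)x^2 + (23/120)x + 809/480
check: L g = (1/5)x^3 - (39/80)x^2 + (217/120)x - 169/480
so L g − (-1)·g = (1/4)x^3 - (1/2)x^2 + 2x + 4/3 = f ✓

the result is g(x) = (1/20)x^3 - (1/80)x^2 + (23/120)x + 809/480


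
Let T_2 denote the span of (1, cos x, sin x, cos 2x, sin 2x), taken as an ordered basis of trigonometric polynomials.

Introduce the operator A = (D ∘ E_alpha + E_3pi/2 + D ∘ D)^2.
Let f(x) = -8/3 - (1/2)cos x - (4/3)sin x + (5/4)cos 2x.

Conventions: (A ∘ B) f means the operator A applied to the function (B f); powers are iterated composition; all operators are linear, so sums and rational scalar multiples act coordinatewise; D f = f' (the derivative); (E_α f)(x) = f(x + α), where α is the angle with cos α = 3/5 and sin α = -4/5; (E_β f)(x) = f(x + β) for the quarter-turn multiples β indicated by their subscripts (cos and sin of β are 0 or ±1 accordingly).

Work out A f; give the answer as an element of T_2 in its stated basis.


the result is g(x) = -8/3 - (23/150)cos x + (6/25)sin x + (5733/500)cos 2x - (539/125)sin 2x

E_alpha f = -8/3 + (23/30)cos x - (6/5)sin x - (7/20)cos 2x + (6/5)sin 2x
D E_alpha f = -(6/5)cos x - (23/30)sin x + (12/5)cos 2x + (7/10)sin 2x
E_3pi/2 f = -8/3 + (4/3)cos x - (1/2)sin x - (5/4)cos 2x
D f = -(4/3)cos x + (1/2)sin x - (5/2)sin 2x
D D f = (1/2)cos x + (4/3)sin x - 5cos 2x
(D ∘ E_alpha + E_3pi/2 + D ∘ D) f = -8/3 + (19/30)cos x + (1/15)sin x - (77/20)cos 2x + (7/10)sin 2x
E_alpha (D ∘ E_alpha + E_3pi/2 + D ∘ D) f = -8/3 + (49/150)cos x + (41/75)sin x + (203/500)cos 2x - (973/250)sin 2x
D E_alpha (D ∘ E_alpha + E_3pi/2 + D ∘ D) f = (41/75)cos x - (49/150)sin x - (973/125)cos 2x - (203/250)sin 2x
E_3pi/2 (D ∘ E_alpha + E_3pi/2 + D ∘ D) f = -8/3 - (1/15)cos x + (19/30)sin x + (77/20)cos 2x - (7/10)sin 2x
D (D ∘ E_alpha + E_3pi/2 + D ∘ D) f = (1/15)cos x - (19/30)sin x + (7/5)cos 2x + (77/10)sin 2x
D D (D ∘ E_alpha + E_3pi/2 + D ∘ D) f = -(19/30)cos x - (1/15)sin x + (77/5)cos 2x - (14/5)sin 2x
(D ∘ E_alpha + E_3pi/2 + D ∘ D) (D ∘ E_alpha + E_3pi/2 + D ∘ D) f = -8/3 - (23/150)cos x + (6/25)sin x + (5733/500)cos 2x - (539/125)sin 2x


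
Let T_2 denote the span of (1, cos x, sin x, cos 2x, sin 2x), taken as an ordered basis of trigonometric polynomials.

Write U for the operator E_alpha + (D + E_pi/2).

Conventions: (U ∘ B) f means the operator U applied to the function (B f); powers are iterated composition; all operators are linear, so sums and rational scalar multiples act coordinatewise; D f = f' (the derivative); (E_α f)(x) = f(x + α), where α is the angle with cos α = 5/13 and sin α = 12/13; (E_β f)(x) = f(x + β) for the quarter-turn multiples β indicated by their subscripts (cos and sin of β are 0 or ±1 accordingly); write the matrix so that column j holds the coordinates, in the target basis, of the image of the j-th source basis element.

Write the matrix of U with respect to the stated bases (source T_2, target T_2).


image of 1: 2
image of cos x: (5/13)cos x - (38/13)sin x
image of sin x: (38/13)cos x + (5/13)sin x
image of cos 2x: -(288/169)cos 2x - (458/169)sin 2x
image of sin 2x: (458/169)cos 2x - (288/169)sin 2x
each image's coordinates form column j of the matrix

the matrix is [[2, 0, 0, 0, 0]; [0, 5/13, 38/13, 0, 0]; [0, -38/13, 5/13, 0, 0]; [0, 0, 0, -288/169, 458/169]; [0, 0, 0, -458/169, -288/169]] (rows listed top to bottom)
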